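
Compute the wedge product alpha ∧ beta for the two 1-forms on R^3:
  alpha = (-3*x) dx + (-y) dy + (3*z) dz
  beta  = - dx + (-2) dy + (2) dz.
alpha ∧ beta = (6*x - y) dx ∧ dy + (-6*x + 3*z) dx ∧ dz + (-2*y + 6*z) dy ∧ dz

Distribute the wedge, using dx_i ∧ dx_j = -dx_j ∧ dx_i and dx_i ∧ dx_i = 0. For each pair (i, j) with i < j, the coefficient of dx_i ∧ dx_j in alpha ∧ beta is (alpha_i * beta_j - alpha_j * beta_i). Collecting: alpha ∧ beta = (6*x - y) dx ∧ dy + (-6*x + 3*z) dx ∧ dz + (-2*y + 6*z) dy ∧ dz.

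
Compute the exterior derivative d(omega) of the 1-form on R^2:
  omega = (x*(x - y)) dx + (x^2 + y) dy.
d(omega) = (3*x) dx ∧ dy

For a 1-form omega = sum_i f_i dx_i, the exterior derivative is
  d(omega) = sum_{i < j} (∂f_j/∂x_i - ∂f_i/∂x_j) dx_i ∧ dx_j.
  coefficient of dx ∧ dy: ∂f_2/∂x - ∂f_1/∂y = ∂(x^2 + y)/∂x - ∂(x*(x - y))/∂y = 3*x
Assembling: d(omega) = (3*x) dx ∧ dy.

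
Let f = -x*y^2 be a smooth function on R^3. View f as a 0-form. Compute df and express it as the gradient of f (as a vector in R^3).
df = (-y^2) dx + (-2*x*y) dy + (0) dz; grad f = (-y^2, -2*x*y, 0)

For a 0-form f, d f = (∂f/∂x) dx + (∂f/∂y) dy + (∂f/∂z) dz. The components of the vector representation are exactly the entries of grad f in Cartesian coordinates:
  ∂f/∂x = -y^2
  ∂f/∂y = -2*x*y
  ∂f/∂z = 0.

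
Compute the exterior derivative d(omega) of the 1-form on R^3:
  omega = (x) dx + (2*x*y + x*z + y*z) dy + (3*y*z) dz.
d(omega) = (2*y + z) dx ∧ dy + (-x - y + 3*z) dy ∧ dz

For a 1-form omega = sum_i f_i dx_i, the exterior derivative is
  d(omega) = sum_{i < j} (∂f_j/∂x_i - ∂f_i/∂x_j) dx_i ∧ dx_j.
  coefficient of dx ∧ dy: ∂f_2/∂x - ∂f_1/∂y = ∂(2*x*y + x*z + y*z)/∂x - ∂(x)/∂y = 2*y + z
  coefficient of dy ∧ dz: ∂f_3/∂y - ∂f_2/∂z = ∂(3*y*z)/∂y - ∂(2*x*y + x*z + y*z)/∂z = -x - y + 3*z
Assembling: d(omega) = (2*y + z) dx ∧ dy + (-x - y + 3*z) dy ∧ dz.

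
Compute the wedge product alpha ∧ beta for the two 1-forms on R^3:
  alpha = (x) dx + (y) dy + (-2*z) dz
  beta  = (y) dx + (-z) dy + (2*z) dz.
alpha ∧ beta = (-x*z - y^2) dx ∧ dy + (2*z*(x + y)) dx ∧ dz + (2*z*(y - z)) dy ∧ dz

Distribute the wedge, using dx_i ∧ dx_j = -dx_j ∧ dx_i and dx_i ∧ dx_i = 0. For each pair (i, j) with i < j, the coefficient of dx_i ∧ dx_j in alpha ∧ beta is (alpha_i * beta_j - alpha_j * beta_i). Collecting: alpha ∧ beta = (-x*z - y^2) dx ∧ dy + (2*z*(x + y)) dx ∧ dz + (2*z*(y - z)) dy ∧ dz.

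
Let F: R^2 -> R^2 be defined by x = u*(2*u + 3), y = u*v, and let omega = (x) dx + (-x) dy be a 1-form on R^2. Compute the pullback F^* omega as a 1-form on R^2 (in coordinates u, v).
F^* omega = (u*(8*u^2 - 2*u*v + 18*u - 3*v + 9)) du + (u^2*(-2*u - 3)) dv

Using F^*(f dg) = (f ∘ F) d(g ∘ F), substitute each coordinate x_i by F_i(u, v) in f_i, and replace dx_i by d F_i = (∂F_i/∂u) du + (∂F_i/∂v) dv.
  For the x component: f_1(F) = u*(2*u + 3); d F_1 = (4*u + 3) du + (0) dv
  For the y component: f_2(F) = u*(-2*u - 3); d F_2 = (v) du + (u) dv
Combining and collecting du, dv coefficients:
  coeff of du: u*(8*u^2 - 2*u*v + 18*u - 3*v + 9)
  coeff of dv: u^2*(-2*u - 3)
F^* omega = (u*(8*u^2 - 2*u*v + 18*u - 3*v + 9)) du + (u^2*(-2*u - 3)) dv.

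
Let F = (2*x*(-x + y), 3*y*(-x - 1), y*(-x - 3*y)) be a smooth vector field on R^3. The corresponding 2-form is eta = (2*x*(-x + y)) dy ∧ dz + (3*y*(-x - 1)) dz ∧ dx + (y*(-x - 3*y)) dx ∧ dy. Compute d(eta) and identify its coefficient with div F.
d(eta) = (-7*x + 2*y - 3) dx ∧ dy ∧ dz; div F = -7*x + 2*y - 3

For a 2-form in R^3 of the form above, applying d gives a 3-form with coefficient ∂P/∂x + ∂Q/∂y + ∂R/∂z:
  ∂P/∂x = -4*x + 2*y
  ∂Q/∂y = -3*x - 3
  ∂R/∂z = 0
Sum = -7*x + 2*y - 3, which is exactly div F.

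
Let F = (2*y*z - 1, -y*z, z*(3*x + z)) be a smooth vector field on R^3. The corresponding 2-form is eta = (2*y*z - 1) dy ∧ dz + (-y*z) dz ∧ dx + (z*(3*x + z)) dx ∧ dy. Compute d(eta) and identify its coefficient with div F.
d(eta) = (3*x + z) dx ∧ dy ∧ dz; div F = 3*x + z

For a 2-form in R^3 of the form above, applying d gives a 3-form with coefficient ∂P/∂x + ∂Q/∂y + ∂R/∂z:
  ∂P/∂x = 0
  ∂Q/∂y = -z
  ∂R/∂z = 3*x + 2*z
Sum = 3*x + z, which is exactly div F.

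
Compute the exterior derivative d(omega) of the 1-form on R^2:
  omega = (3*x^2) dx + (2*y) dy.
d(omega) = 0

For a 1-form omega = sum_i f_i dx_i, the exterior derivative is
  d(omega) = sum_{i < j} (∂f_j/∂x_i - ∂f_i/∂x_j) dx_i ∧ dx_j.

Assembling: d(omega) = 0.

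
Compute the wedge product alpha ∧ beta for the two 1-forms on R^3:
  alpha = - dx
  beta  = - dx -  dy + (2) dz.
alpha ∧ beta = (1) dx ∧ dy + (-2) dx ∧ dz

Distribute the wedge, using dx_i ∧ dx_j = -dx_j ∧ dx_i and dx_i ∧ dx_i = 0. For each pair (i, j) with i < j, the coefficient of dx_i ∧ dx_j in alpha ∧ beta is (alpha_i * beta_j - alpha_j * beta_i). Collecting: alpha ∧ beta = (1) dx ∧ dy + (-2) dx ∧ dz.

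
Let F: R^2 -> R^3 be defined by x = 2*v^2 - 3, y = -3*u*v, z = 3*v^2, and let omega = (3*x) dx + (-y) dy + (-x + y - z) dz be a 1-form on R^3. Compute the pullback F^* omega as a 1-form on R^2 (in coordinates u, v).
F^* omega = (-9*u*v^2) du + (3*v*(-3*u^2 - 6*u*v - 2*v^2 - 6)) dv

Using F^*(f dg) = (f ∘ F) d(g ∘ F), substitute each coordinate x_i by F_i(u, v) in f_i, and replace dx_i by d F_i = (∂F_i/∂u) du + (∂F_i/∂v) dv.
  For the x component: f_1(F) = 6*v^2 - 9; d F_1 = (0) du + (4*v) dv
  For the y component: f_2(F) = 3*u*v; d F_2 = (-3*v) du + (-3*u) dv
  For the z component: f_3(F) = -3*u*v - 5*v^2 + 3; d F_3 = (0) du + (6*v) dv
Combining and collecting du, dv coefficients:
  coeff of du: -9*u*v^2
  coeff of dv: 3*v*(-3*u^2 - 6*u*v - 2*v^2 - 6)
F^* omega = (-9*u*v^2) du + (3*v*(-3*u^2 - 6*u*v - 2*v^2 - 6)) dv.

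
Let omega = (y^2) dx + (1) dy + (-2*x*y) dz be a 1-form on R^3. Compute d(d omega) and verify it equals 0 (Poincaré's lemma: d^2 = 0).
d(d omega) = 0

Step 1: d omega = sum_{i<j} (∂f_j/∂x_i - ∂f_i/∂x_j) dx_i ∧ dx_j:
  coeff of dx ∧ dy: -2*y
  coeff of dx ∧ dz: -2*y
  coeff of dy ∧ dz: -2*x
Step 2: Apply d again to each 2-form coefficient. The only possible 3-form in R^3 is dx ∧ dy ∧ dz, with coefficient
  ∂(coeff of dy∧dz)/∂x - ∂(coeff of dx∧dz)/∂y + ∂(coeff of dx∧dy)/∂z
  = ∂/∂x (-2*x) - ∂/∂y (-2*y) + ∂/∂z (-2*y).
Each of these terms simplifies to sums of mixed partials that cancel in pairs. The result is 0 (by equality of mixed partials for smooth functions — Schwarz / Clairaut).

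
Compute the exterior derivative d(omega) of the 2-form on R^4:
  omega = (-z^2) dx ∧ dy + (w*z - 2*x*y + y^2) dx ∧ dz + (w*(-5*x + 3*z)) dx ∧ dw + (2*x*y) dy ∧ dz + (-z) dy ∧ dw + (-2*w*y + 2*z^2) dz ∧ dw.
d(omega) = (2*x - 2*z) dx ∧ dy ∧ dz + (-3*w + z) dx ∧ dz ∧ dw + (1 - 2*w) dy ∧ dz ∧ dw

For a 2-form omega = sum_{i<j} g_{ij} dx_i ∧ dx_j, the exterior derivative is
  d(omega) = sum_{i<j} d(g_{ij}) ∧ dx_i ∧ dx_j = sum_{i<j, k} (∂g_{ij}/∂x_k) dx_k ∧ dx_i ∧ dx_j.
Expand each term, using dx_k ∧ dx_i ∧ dx_j = sgn(permutation) dx_{(a)} ∧ dx_{(b)} ∧ dx_{(c)} with (a < b < c) sorted:
  d(-z^2) includes (∂/∂z)(-z^2) dz = (-2*z) dz, which multiplied by dx ∧ dy gives (-2*z) dx ∧ dy ∧ dz
  d(w*z - 2*x*y + y^2) includes (∂/∂y)(w*z - 2*x*y + y^2) dy = (-2*x + 2*y) dy, which multiplied by dx ∧ dz gives (2*x - 2*y) dx ∧ dy ∧ dz
  d(w*z - 2*x*y + y^2) includes (∂/∂w)(w*z - 2*x*y + y^2) dw = (z) dw, which multiplied by dx ∧ dz gives (z) dx ∧ dz ∧ dw
  d(w*(-5*x + 3*z)) includes (∂/∂z)(w*(-5*x + 3*z)) dz = (3*w) dz, which multiplied by dx ∧ dw gives (-3*w) dx ∧ dz ∧ dw
  d(2*x*y) includes (∂/∂x)(2*x*y) dx = (2*y) dx, which multiplied by dy ∧ dz gives (2*y) dx ∧ dy ∧ dz
  d(-z) includes (∂/∂z)(-z) dz = (-1) dz, which multiplied by dy ∧ dw gives (1) dy ∧ dz ∧ dw
  d(-2*w*y + 2*z^2) includes (∂/∂y)(-2*w*y + 2*z^2) dy = (-2*w) dy, which multiplied by dz ∧ dw gives (-2*w) dy ∧ dz ∧ dw
Collecting like 3-forms: d(omega) = (2*x - 2*z) dx ∧ dy ∧ dz + (-3*w + z) dx ∧ dz ∧ dw + (1 - 2*w) dy ∧ dz ∧ dw.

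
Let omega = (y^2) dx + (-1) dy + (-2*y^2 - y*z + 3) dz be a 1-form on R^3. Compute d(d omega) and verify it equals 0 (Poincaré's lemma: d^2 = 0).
d(d omega) = 0

Step 1: d omega = sum_{i<j} (∂f_j/∂x_i - ∂f_i/∂x_j) dx_i ∧ dx_j:
  coeff of dx ∧ dy: -2*y
  coeff of dx ∧ dz: 0
  coeff of dy ∧ dz: -4*y - z
Step 2: Apply d again to each 2-form coefficient. The only possible 3-form in R^3 is dx ∧ dy ∧ dz, with coefficient
  ∂(coeff of dy∧dz)/∂x - ∂(coeff of dx∧dz)/∂y + ∂(coeff of dx∧dy)/∂z
  = ∂/∂x (-4*y - z) - ∂/∂y (0) + ∂/∂z (-2*y).
Each of these terms simplifies to sums of mixed partials that cancel in pairs. The result is 0 (by equality of mixed partials for smooth functions — Schwarz / Clairaut).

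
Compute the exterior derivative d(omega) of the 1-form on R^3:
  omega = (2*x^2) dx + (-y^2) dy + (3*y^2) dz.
d(omega) = (6*y) dy ∧ dz

For a 1-form omega = sum_i f_i dx_i, the exterior derivative is
  d(omega) = sum_{i < j} (∂f_j/∂x_i - ∂f_i/∂x_j) dx_i ∧ dx_j.
  coefficient of dy ∧ dz: ∂f_3/∂y - ∂f_2/∂z = ∂(3*y^2)/∂y - ∂(-y^2)/∂z = 6*y
Assembling: d(omega) = (6*y) dy ∧ dz.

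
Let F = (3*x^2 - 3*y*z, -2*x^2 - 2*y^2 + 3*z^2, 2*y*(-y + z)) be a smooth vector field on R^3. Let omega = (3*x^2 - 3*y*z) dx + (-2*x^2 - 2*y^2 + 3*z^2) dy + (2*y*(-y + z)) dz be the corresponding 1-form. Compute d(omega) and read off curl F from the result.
d(omega) = (-4*y - 4*z) dy ∧ dz + (-3*y) dz ∧ dx + (-4*x + 3*z) dx ∧ dy; curl F = (-4*y - 4*z, -3*y, -4*x + 3*z)

d omega = sum_{i<j} (∂f_j/∂x_i - ∂f_i/∂x_j) dx_i ∧ dx_j. Under the identification (dy ∧ dz, dz ∧ dx, dx ∧ dy) ↔ (e_x, e_y, e_z), the coefficients are exactly the components of curl F. Compute:
  ∂R/∂y - ∂Q/∂z = (-4*y + 2*z) - (6*z) = -4*y - 4*z
  ∂P/∂z - ∂R/∂x = (-3*y) - (0) = -3*y
  ∂Q/∂x - ∂P/∂y = (-4*x) - (-3*z) = -4*x + 3*z.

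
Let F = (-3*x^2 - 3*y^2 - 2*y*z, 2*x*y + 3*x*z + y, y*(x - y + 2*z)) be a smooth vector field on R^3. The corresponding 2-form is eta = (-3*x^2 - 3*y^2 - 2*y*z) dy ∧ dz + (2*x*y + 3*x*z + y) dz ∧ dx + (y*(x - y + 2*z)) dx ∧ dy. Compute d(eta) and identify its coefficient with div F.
d(eta) = (-4*x + 2*y + 1) dx ∧ dy ∧ dz; div F = -4*x + 2*y + 1

For a 2-form in R^3 of the form above, applying d gives a 3-form with coefficient ∂P/∂x + ∂Q/∂y + ∂R/∂z:
  ∂P/∂x = -6*x
  ∂Q/∂y = 2*x + 1
  ∂R/∂z = 2*y
Sum = -4*x + 2*y + 1, which is exactly div F.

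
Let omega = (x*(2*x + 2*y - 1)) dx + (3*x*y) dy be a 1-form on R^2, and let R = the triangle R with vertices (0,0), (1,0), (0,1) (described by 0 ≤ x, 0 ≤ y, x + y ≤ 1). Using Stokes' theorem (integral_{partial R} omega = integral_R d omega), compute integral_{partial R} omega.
integral_(partial R) omega = 1/6

Stokes: integral_partial_R omega = integral_R d omega with d omega = (∂Q/∂x - ∂P/∂y) dx ∧ dy.
  ∂Q/∂x = 3*y
  ∂P/∂y = 2*x
  integrand = ∂Q/∂x - ∂P/∂y = -2*x + 3*y.
Integrating over R: integral_0^1 integral_0^{1-x} (-2*x + 3*y) dy dx = 1/6.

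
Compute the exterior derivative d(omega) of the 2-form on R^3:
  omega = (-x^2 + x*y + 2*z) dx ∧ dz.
d(omega) = (-x) dx ∧ dy ∧ dz

For a 2-form omega = sum_{i<j} g_{ij} dx_i ∧ dx_j, the exterior derivative is
  d(omega) = sum_{i<j} d(g_{ij}) ∧ dx_i ∧ dx_j = sum_{i<j, k} (∂g_{ij}/∂x_k) dx_k ∧ dx_i ∧ dx_j.
Expand each term, using dx_k ∧ dx_i ∧ dx_j = sgn(permutation) dx_{(a)} ∧ dx_{(b)} ∧ dx_{(c)} with (a < b < c) sorted:
  d(-x^2 + x*y + 2*z) includes (∂/∂y)(-x^2 + x*y + 2*z) dy = (x) dy, which multiplied by dx ∧ dz gives (-x) dx ∧ dy ∧ dz
Collecting like 3-forms: d(omega) = (-x) dx ∧ dy ∧ dz.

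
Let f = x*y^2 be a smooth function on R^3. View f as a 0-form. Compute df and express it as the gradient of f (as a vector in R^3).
df = (y^2) dx + (2*x*y) dy + (0) dz; grad f = (y^2, 2*x*y, 0)

For a 0-form f, d f = (∂f/∂x) dx + (∂f/∂y) dy + (∂f/∂z) dz. The components of the vector representation are exactly the entries of grad f in Cartesian coordinates:
  ∂f/∂x = y^2
  ∂f/∂y = 2*x*y
  ∂f/∂z = 0.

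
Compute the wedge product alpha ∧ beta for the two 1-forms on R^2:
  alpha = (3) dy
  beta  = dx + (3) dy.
alpha ∧ beta = (-3) dx ∧ dy

Distribute the wedge, using dx_i ∧ dx_j = -dx_j ∧ dx_i and dx_i ∧ dx_i = 0. For each pair (i, j) with i < j, the coefficient of dx_i ∧ dx_j in alpha ∧ beta is (alpha_i * beta_j - alpha_j * beta_i). Collecting: alpha ∧ beta = (-3) dx ∧ dy.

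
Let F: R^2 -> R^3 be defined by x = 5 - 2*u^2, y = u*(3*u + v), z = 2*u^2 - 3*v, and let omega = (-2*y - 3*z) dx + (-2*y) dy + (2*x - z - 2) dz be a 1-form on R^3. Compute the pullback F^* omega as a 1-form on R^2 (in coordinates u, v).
F^* omega = (2*u*(-6*u^2 - 5*u*v - v^2 - 12*v + 16)) du + (-6*u^3 - 2*u^2*v + 18*u^2 - 9*v - 24) dv

Using F^*(f dg) = (f ∘ F) d(g ∘ F), substitute each coordinate x_i by F_i(u, v) in f_i, and replace dx_i by d F_i = (∂F_i/∂u) du + (∂F_i/∂v) dv.
  For the x component: f_1(F) = -12*u^2 - 2*u*v + 9*v; d F_1 = (-4*u) du + (0) dv
  For the y component: f_2(F) = 2*u*(-3*u - v); d F_2 = (6*u + v) du + (u) dv
  For the z component: f_3(F) = -6*u^2 + 3*v + 8; d F_3 = (4*u) du + (-3) dv
Combining and collecting du, dv coefficients:
  coeff of du: 2*u*(-6*u^2 - 5*u*v - v^2 - 12*v + 16)
  coeff of dv: -6*u^3 - 2*u^2*v + 18*u^2 - 9*v - 24
F^* omega = (2*u*(-6*u^2 - 5*u*v - v^2 - 12*v + 16)) du + (-6*u^3 - 2*u^2*v + 18*u^2 - 9*v - 24) dv.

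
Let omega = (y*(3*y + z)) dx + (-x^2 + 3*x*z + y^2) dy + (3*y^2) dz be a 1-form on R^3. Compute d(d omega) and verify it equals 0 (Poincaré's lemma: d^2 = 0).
d(d omega) = 0

Step 1: d omega = sum_{i<j} (∂f_j/∂x_i - ∂f_i/∂x_j) dx_i ∧ dx_j:
  coeff of dx ∧ dy: -2*x - 6*y + 2*z
  coeff of dx ∧ dz: -y
  coeff of dy ∧ dz: -3*x + 6*y
Step 2: Apply d again to each 2-form coefficient. The only possible 3-form in R^3 is dx ∧ dy ∧ dz, with coefficient
  ∂(coeff of dy∧dz)/∂x - ∂(coeff of dx∧dz)/∂y + ∂(coeff of dx∧dy)/∂z
  = ∂/∂x (-3*x + 6*y) - ∂/∂y (-y) + ∂/∂z (-2*x - 6*y + 2*z).
Each of these terms simplifies to sums of mixed partials that cancel in pairs. The result is 0 (by equality of mixed partials for smooth functions — Schwarz / Clairaut).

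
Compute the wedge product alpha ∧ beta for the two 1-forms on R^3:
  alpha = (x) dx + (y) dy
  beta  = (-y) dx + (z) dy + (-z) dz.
alpha ∧ beta = (x*z + y^2) dx ∧ dy + (-x*z) dx ∧ dz + (-y*z) dy ∧ dz

Distribute the wedge, using dx_i ∧ dx_j = -dx_j ∧ dx_i and dx_i ∧ dx_i = 0. For each pair (i, j) with i < j, the coefficient of dx_i ∧ dx_j in alpha ∧ beta is (alpha_i * beta_j - alpha_j * beta_i). Collecting: alpha ∧ beta = (x*z + y^2) dx ∧ dy + (-x*z) dx ∧ dz + (-y*z) dy ∧ dz.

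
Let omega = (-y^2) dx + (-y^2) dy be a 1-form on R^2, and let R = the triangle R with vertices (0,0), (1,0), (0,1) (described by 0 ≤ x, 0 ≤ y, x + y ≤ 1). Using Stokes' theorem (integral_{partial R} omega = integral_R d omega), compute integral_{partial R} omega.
integral_(partial R) omega = 1/3

Stokes: integral_partial_R omega = integral_R d omega with d omega = (∂Q/∂x - ∂P/∂y) dx ∧ dy.
  ∂Q/∂x = 0
  ∂P/∂y = -2*y
  integrand = ∂Q/∂x - ∂P/∂y = 2*y.
Integrating over R: integral_0^1 integral_0^{1-x} (2*y) dy dx = 1/3.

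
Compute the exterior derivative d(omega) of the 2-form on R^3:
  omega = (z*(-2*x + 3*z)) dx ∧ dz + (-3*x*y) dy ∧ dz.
d(omega) = (-3*y) dx ∧ dy ∧ dz

For a 2-form omega = sum_{i<j} g_{ij} dx_i ∧ dx_j, the exterior derivative is
  d(omega) = sum_{i<j} d(g_{ij}) ∧ dx_i ∧ dx_j = sum_{i<j, k} (∂g_{ij}/∂x_k) dx_k ∧ dx_i ∧ dx_j.
Expand each term, using dx_k ∧ dx_i ∧ dx_j = sgn(permutation) dx_{(a)} ∧ dx_{(b)} ∧ dx_{(c)} with (a < b < c) sorted:
  d(-3*x*y) includes (∂/∂x)(-3*x*y) dx = (-3*y) dx, which multiplied by dy ∧ dz gives (-3*y) dx ∧ dy ∧ dz
Collecting like 3-forms: d(omega) = (-3*y) dx ∧ dy ∧ dz.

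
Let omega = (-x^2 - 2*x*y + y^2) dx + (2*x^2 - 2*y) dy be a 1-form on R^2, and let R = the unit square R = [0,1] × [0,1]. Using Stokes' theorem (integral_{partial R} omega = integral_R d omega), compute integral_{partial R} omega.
integral_(partial R) omega = 2

Stokes: integral_partial_R omega = integral_R d omega with d omega = (∂Q/∂x - ∂P/∂y) dx ∧ dy.
  ∂Q/∂x = 4*x
  ∂P/∂y = -2*x + 2*y
  integrand = ∂Q/∂x - ∂P/∂y = 6*x - 2*y.
Integrating over R: integral_0^1 integral_0^1 (6*x - 2*y) dx dy = 2.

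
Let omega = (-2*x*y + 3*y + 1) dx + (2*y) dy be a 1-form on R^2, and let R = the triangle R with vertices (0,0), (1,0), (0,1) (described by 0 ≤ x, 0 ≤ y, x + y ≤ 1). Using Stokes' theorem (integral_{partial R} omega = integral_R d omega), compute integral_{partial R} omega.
integral_(partial R) omega = -7/6

Stokes: integral_partial_R omega = integral_R d omega with d omega = (∂Q/∂x - ∂P/∂y) dx ∧ dy.
  ∂Q/∂x = 0
  ∂P/∂y = 3 - 2*x
  integrand = ∂Q/∂x - ∂P/∂y = 2*x - 3.
Integrating over R: integral_0^1 integral_0^{1-x} (2*x - 3) dy dx = -7/6.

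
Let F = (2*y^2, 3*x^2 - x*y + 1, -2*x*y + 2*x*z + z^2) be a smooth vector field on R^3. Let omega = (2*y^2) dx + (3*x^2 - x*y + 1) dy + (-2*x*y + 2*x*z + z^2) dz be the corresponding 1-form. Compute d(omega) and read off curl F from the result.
d(omega) = (-2*x) dy ∧ dz + (2*y - 2*z) dz ∧ dx + (6*x - 5*y) dx ∧ dy; curl F = (-2*x, 2*y - 2*z, 6*x - 5*y)

d omega = sum_{i<j} (∂f_j/∂x_i - ∂f_i/∂x_j) dx_i ∧ dx_j. Under the identification (dy ∧ dz, dz ∧ dx, dx ∧ dy) ↔ (e_x, e_y, e_z), the coefficients are exactly the components of curl F. Compute:
  ∂R/∂y - ∂Q/∂z = (-2*x) - (0) = -2*x
  ∂P/∂z - ∂R/∂x = (0) - (-2*y + 2*z) = 2*y - 2*z
  ∂Q/∂x - ∂P/∂y = (6*x - y) - (4*y) = 6*x - 5*y.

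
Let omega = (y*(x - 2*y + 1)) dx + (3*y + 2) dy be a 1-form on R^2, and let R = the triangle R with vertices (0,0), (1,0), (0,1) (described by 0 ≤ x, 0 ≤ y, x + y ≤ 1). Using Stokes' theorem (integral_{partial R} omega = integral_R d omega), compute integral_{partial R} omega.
integral_(partial R) omega = 0

Stokes: integral_partial_R omega = integral_R d omega with d omega = (∂Q/∂x - ∂P/∂y) dx ∧ dy.
  ∂Q/∂x = 0
  ∂P/∂y = x - 4*y + 1
  integrand = ∂Q/∂x - ∂P/∂y = -x + 4*y - 1.
Integrating over R: integral_0^1 integral_0^{1-x} (-x + 4*y - 1) dy dx = 0.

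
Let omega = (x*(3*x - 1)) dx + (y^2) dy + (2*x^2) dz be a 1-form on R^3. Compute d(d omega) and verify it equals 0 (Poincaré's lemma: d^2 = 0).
d(d omega) = 0

Step 1: d omega = sum_{i<j} (∂f_j/∂x_i - ∂f_i/∂x_j) dx_i ∧ dx_j:
  coeff of dx ∧ dy: 0
  coeff of dx ∧ dz: 4*x
  coeff of dy ∧ dz: 0
Step 2: Apply d again to each 2-form coefficient. The only possible 3-form in R^3 is dx ∧ dy ∧ dz, with coefficient
  ∂(coeff of dy∧dz)/∂x - ∂(coeff of dx∧dz)/∂y + ∂(coeff of dx∧dy)/∂z
  = ∂/∂x (0) - ∂/∂y (4*x) + ∂/∂z (0).
Each of these terms simplifies to sums of mixed partials that cancel in pairs. The result is 0 (by equality of mixed partials for smooth functions — Schwarz / Clairaut).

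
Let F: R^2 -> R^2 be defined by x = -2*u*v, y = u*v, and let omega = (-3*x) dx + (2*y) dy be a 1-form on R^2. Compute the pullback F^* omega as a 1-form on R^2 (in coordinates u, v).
F^* omega = (-10*u*v^2) du + (-10*u^2*v) dv

Using F^*(f dg) = (f ∘ F) d(g ∘ F), substitute each coordinate x_i by F_i(u, v) in f_i, and replace dx_i by d F_i = (∂F_i/∂u) du + (∂F_i/∂v) dv.
  For the x component: f_1(F) = 6*u*v; d F_1 = (-2*v) du + (-2*u) dv
  For the y component: f_2(F) = 2*u*v; d F_2 = (v) du + (u) dv
Combining and collecting du, dv coefficients:
  coeff of du: -10*u*v^2
  coeff of dv: -10*u^2*v
F^* omega = (-10*u*v^2) du + (-10*u^2*v) dv.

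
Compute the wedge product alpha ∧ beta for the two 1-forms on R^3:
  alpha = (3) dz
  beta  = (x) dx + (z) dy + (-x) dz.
alpha ∧ beta = (-3*x) dx ∧ dz + (-3*z) dy ∧ dz

Distribute the wedge, using dx_i ∧ dx_j = -dx_j ∧ dx_i and dx_i ∧ dx_i = 0. For each pair (i, j) with i < j, the coefficient of dx_i ∧ dx_j in alpha ∧ beta is (alpha_i * beta_j - alpha_j * beta_i). Collecting: alpha ∧ beta = (-3*x) dx ∧ dz + (-3*z) dy ∧ dz.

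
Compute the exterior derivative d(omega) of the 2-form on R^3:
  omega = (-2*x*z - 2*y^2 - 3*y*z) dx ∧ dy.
d(omega) = (-2*x - 3*y) dx ∧ dy ∧ dz

For a 2-form omega = sum_{i<j} g_{ij} dx_i ∧ dx_j, the exterior derivative is
  d(omega) = sum_{i<j} d(g_{ij}) ∧ dx_i ∧ dx_j = sum_{i<j, k} (∂g_{ij}/∂x_k) dx_k ∧ dx_i ∧ dx_j.
Expand each term, using dx_k ∧ dx_i ∧ dx_j = sgn(permutation) dx_{(a)} ∧ dx_{(b)} ∧ dx_{(c)} with (a < b < c) sorted:
  d(-2*x*z - 2*y^2 - 3*y*z) includes (∂/∂z)(-2*x*z - 2*y^2 - 3*y*z) dz = (-2*x - 3*y) dz, which multiplied by dx ∧ dy gives (-2*x - 3*y) dx ∧ dy ∧ dz
Collecting like 3-forms: d(omega) = (-2*x - 3*y) dx ∧ dy ∧ dz.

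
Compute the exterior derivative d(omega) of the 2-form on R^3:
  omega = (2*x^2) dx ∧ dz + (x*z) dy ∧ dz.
d(omega) = (z) dx ∧ dy ∧ dz

For a 2-form omega = sum_{i<j} g_{ij} dx_i ∧ dx_j, the exterior derivative is
  d(omega) = sum_{i<j} d(g_{ij}) ∧ dx_i ∧ dx_j = sum_{i<j, k} (∂g_{ij}/∂x_k) dx_k ∧ dx_i ∧ dx_j.
Expand each term, using dx_k ∧ dx_i ∧ dx_j = sgn(permutation) dx_{(a)} ∧ dx_{(b)} ∧ dx_{(c)} with (a < b < c) sorted:
  d(x*z) includes (∂/∂x)(x*z) dx = (z) dx, which multiplied by dy ∧ dz gives (z) dx ∧ dy ∧ dz
Collecting like 3-forms: d(omega) = (z) dx ∧ dy ∧ dz.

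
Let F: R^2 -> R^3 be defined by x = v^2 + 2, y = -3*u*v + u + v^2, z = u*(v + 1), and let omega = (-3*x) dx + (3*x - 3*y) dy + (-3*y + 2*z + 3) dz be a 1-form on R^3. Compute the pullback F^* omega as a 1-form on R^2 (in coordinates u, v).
F^* omega = (-16*u*v^2 + 28*u*v - 4*u - 3*v^3 - 3*v^2 - 15*v + 9) du + (-16*u^2*v + 8*u^2 + 15*u*v^2 - 6*u*v - 15*u - 6*v^3) dv

Using F^*(f dg) = (f ∘ F) d(g ∘ F), substitute each coordinate x_i by F_i(u, v) in f_i, and replace dx_i by d F_i = (∂F_i/∂u) du + (∂F_i/∂v) dv.
  For the x component: f_1(F) = -3*v^2 - 6; d F_1 = (0) du + (2*v) dv
  For the y component: f_2(F) = 9*u*v - 3*u + 6; d F_2 = (1 - 3*v) du + (-3*u + 2*v) dv
  For the z component: f_3(F) = 11*u*v - u - 3*v^2 + 3; d F_3 = (v + 1) du + (u) dv
Combining and collecting du, dv coefficients:
  coeff of du: -16*u*v^2 + 28*u*v - 4*u - 3*v^3 - 3*v^2 - 15*v + 9
  coeff of dv: -16*u^2*v + 8*u^2 + 15*u*v^2 - 6*u*v - 15*u - 6*v^3
F^* omega = (-16*u*v^2 + 28*u*v - 4*u - 3*v^3 - 3*v^2 - 15*v + 9) du + (-16*u^2*v + 8*u^2 + 15*u*v^2 - 6*u*v - 15*u - 6*v^3) dv.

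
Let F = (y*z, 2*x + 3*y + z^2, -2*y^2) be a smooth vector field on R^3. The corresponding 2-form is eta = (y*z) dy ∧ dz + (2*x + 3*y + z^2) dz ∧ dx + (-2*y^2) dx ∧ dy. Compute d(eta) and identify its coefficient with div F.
d(eta) = (3) dx ∧ dy ∧ dz; div F = 3

For a 2-form in R^3 of the form above, applying d gives a 3-form with coefficient ∂P/∂x + ∂Q/∂y + ∂R/∂z:
  ∂P/∂x = 0
  ∂Q/∂y = 3
  ∂R/∂z = 0
Sum = 3, which is exactly div F.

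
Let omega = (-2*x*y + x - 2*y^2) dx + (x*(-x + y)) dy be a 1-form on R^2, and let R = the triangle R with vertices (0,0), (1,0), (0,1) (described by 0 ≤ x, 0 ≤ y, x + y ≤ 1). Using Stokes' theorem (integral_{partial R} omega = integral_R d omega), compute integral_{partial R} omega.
integral_(partial R) omega = 5/6

Stokes: integral_partial_R omega = integral_R d omega with d omega = (∂Q/∂x - ∂P/∂y) dx ∧ dy.
  ∂Q/∂x = -2*x + y
  ∂P/∂y = -2*x - 4*y
  integrand = ∂Q/∂x - ∂P/∂y = 5*y.
Integrating over R: integral_0^1 integral_0^{1-x} (5*y) dy dx = 5/6.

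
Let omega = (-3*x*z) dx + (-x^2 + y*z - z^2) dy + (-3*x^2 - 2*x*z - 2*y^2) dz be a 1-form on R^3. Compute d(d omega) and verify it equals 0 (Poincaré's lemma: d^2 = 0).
d(d omega) = 0

Step 1: d omega = sum_{i<j} (∂f_j/∂x_i - ∂f_i/∂x_j) dx_i ∧ dx_j:
  coeff of dx ∧ dy: -2*x
  coeff of dx ∧ dz: -3*x - 2*z
  coeff of dy ∧ dz: -5*y + 2*z
Step 2: Apply d again to each 2-form coefficient. The only possible 3-form in R^3 is dx ∧ dy ∧ dz, with coefficient
  ∂(coeff of dy∧dz)/∂x - ∂(coeff of dx∧dz)/∂y + ∂(coeff of dx∧dy)/∂z
  = ∂/∂x (-5*y + 2*z) - ∂/∂y (-3*x - 2*z) + ∂/∂z (-2*x).
Each of these terms simplifies to sums of mixed partials that cancel in pairs. The result is 0 (by equality of mixed partials for smooth functions — Schwarz / Clairaut).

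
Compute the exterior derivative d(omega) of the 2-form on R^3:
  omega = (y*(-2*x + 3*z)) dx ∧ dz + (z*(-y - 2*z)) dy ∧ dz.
d(omega) = (2*x - 3*z) dx ∧ dy ∧ dz

For a 2-form omega = sum_{i<j} g_{ij} dx_i ∧ dx_j, the exterior derivative is
  d(omega) = sum_{i<j} d(g_{ij}) ∧ dx_i ∧ dx_j = sum_{i<j, k} (∂g_{ij}/∂x_k) dx_k ∧ dx_i ∧ dx_j.
Expand each term, using dx_k ∧ dx_i ∧ dx_j = sgn(permutation) dx_{(a)} ∧ dx_{(b)} ∧ dx_{(c)} with (a < b < c) sorted:
  d(y*(-2*x + 3*z)) includes (∂/∂y)(y*(-2*x + 3*z)) dy = (-2*x + 3*z) dy, which multiplied by dx ∧ dz gives (2*x - 3*z) dx ∧ dy ∧ dz
Collecting like 3-forms: d(omega) = (2*x - 3*z) dx ∧ dy ∧ dz.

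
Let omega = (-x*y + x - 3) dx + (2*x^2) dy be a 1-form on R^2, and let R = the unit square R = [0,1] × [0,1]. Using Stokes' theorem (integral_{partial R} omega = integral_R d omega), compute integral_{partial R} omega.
integral_(partial R) omega = 5/2

Stokes: integral_partial_R omega = integral_R d omega with d omega = (∂Q/∂x - ∂P/∂y) dx ∧ dy.
  ∂Q/∂x = 4*x
  ∂P/∂y = -x
  integrand = ∂Q/∂x - ∂P/∂y = 5*x.
Integrating over R: integral_0^1 integral_0^1 (5*x) dx dy = 5/2.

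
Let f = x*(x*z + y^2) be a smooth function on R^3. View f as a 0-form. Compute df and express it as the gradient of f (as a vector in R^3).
df = (2*x*z + y^2) dx + (2*x*y) dy + (x^2) dz; grad f = (2*x*z + y^2, 2*x*y, x^2)

For a 0-form f, d f = (∂f/∂x) dx + (∂f/∂y) dy + (∂f/∂z) dz. The components of the vector representation are exactly the entries of grad f in Cartesian coordinates:
  ∂f/∂x = 2*x*z + y^2
  ∂f/∂y = 2*x*y
  ∂f/∂z = x^2.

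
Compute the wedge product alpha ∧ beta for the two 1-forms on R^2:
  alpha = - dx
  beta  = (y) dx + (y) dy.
alpha ∧ beta = (-y) dx ∧ dy

Distribute the wedge, using dx_i ∧ dx_j = -dx_j ∧ dx_i and dx_i ∧ dx_i = 0. For each pair (i, j) with i < j, the coefficient of dx_i ∧ dx_j in alpha ∧ beta is (alpha_i * beta_j - alpha_j * beta_i). Collecting: alpha ∧ beta = (-y) dx ∧ dy.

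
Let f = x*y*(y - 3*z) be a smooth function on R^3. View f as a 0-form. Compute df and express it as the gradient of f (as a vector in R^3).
df = (y*(y - 3*z)) dx + (x*(2*y - 3*z)) dy + (-3*x*y) dz; grad f = (y*(y - 3*z), x*(2*y - 3*z), -3*x*y)

For a 0-form f, d f = (∂f/∂x) dx + (∂f/∂y) dy + (∂f/∂z) dz. The components of the vector representation are exactly the entries of grad f in Cartesian coordinates:
  ∂f/∂x = y*(y - 3*z)
  ∂f/∂y = x*(2*y - 3*z)
  ∂f/∂z = -3*x*y.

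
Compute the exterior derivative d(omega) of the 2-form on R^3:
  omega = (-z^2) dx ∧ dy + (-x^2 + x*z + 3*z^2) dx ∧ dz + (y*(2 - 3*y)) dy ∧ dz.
d(omega) = (-2*z) dx ∧ dy ∧ dz

For a 2-form omega = sum_{i<j} g_{ij} dx_i ∧ dx_j, the exterior derivative is
  d(omega) = sum_{i<j} d(g_{ij}) ∧ dx_i ∧ dx_j = sum_{i<j, k} (∂g_{ij}/∂x_k) dx_k ∧ dx_i ∧ dx_j.
Expand each term, using dx_k ∧ dx_i ∧ dx_j = sgn(permutation) dx_{(a)} ∧ dx_{(b)} ∧ dx_{(c)} with (a < b < c) sorted:
  d(-z^2) includes (∂/∂z)(-z^2) dz = (-2*z) dz, which multiplied by dx ∧ dy gives (-2*z) dx ∧ dy ∧ dz
Collecting like 3-forms: d(omega) = (-2*z) dx ∧ dy ∧ dz.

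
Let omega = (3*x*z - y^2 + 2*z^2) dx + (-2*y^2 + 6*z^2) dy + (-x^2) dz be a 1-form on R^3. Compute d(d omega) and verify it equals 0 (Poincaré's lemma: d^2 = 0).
d(d omega) = 0

Step 1: d omega = sum_{i<j} (∂f_j/∂x_i - ∂f_i/∂x_j) dx_i ∧ dx_j:
  coeff of dx ∧ dy: 2*y
  coeff of dx ∧ dz: -5*x - 4*z
  coeff of dy ∧ dz: -12*z
Step 2: Apply d again to each 2-form coefficient. The only possible 3-form in R^3 is dx ∧ dy ∧ dz, with coefficient
  ∂(coeff of dy∧dz)/∂x - ∂(coeff of dx∧dz)/∂y + ∂(coeff of dx∧dy)/∂z
  = ∂/∂x (-12*z) - ∂/∂y (-5*x - 4*z) + ∂/∂z (2*y).
Each of these terms simplifies to sums of mixed partials that cancel in pairs. The result is 0 (by equality of mixed partials for smooth functions — Schwarz / Clairaut).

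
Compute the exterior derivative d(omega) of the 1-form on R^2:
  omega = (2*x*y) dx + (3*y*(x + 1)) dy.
d(omega) = (-2*x + 3*y) dx ∧ dy

For a 1-form omega = sum_i f_i dx_i, the exterior derivative is
  d(omega) = sum_{i < j} (∂f_j/∂x_i - ∂f_i/∂x_j) dx_i ∧ dx_j.
  coefficient of dx ∧ dy: ∂f_2/∂x - ∂f_1/∂y = ∂(3*y*(x + 1))/∂x - ∂(2*x*y)/∂y = -2*x + 3*y
Assembling: d(omega) = (-2*x + 3*y) dx ∧ dy.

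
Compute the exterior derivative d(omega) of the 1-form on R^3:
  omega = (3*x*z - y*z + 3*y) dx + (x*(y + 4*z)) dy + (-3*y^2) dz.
d(omega) = (y + 5*z - 3) dx ∧ dy + (-3*x + y) dx ∧ dz + (-4*x - 6*y) dy ∧ dz

For a 1-form omega = sum_i f_i dx_i, the exterior derivative is
  d(omega) = sum_{i < j} (∂f_j/∂x_i - ∂f_i/∂x_j) dx_i ∧ dx_j.
  coefficient of dx ∧ dy: ∂f_2/∂x - ∂f_1/∂y = ∂(x*(y + 4*z))/∂x - ∂(3*x*z - y*z + 3*y)/∂y = y + 5*z - 3
  coefficient of dx ∧ dz: ∂f_3/∂x - ∂f_1/∂z = ∂(-3*y^2)/∂x - ∂(3*x*z - y*z + 3*y)/∂z = -3*x + y
  coefficient of dy ∧ dz: ∂f_3/∂y - ∂f_2/∂z = ∂(-3*y^2)/∂y - ∂(x*(y + 4*z))/∂z = -4*x - 6*y
Assembling: d(omega) = (y + 5*z - 3) dx ∧ dy + (-3*x + y) dx ∧ dz + (-4*x - 6*y) dy ∧ dz.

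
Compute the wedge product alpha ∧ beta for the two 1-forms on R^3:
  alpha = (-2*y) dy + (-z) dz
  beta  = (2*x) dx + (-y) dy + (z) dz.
alpha ∧ beta = (4*x*y) dx ∧ dy + (-3*y*z) dy ∧ dz + (2*x*z) dx ∧ dz

Distribute the wedge, using dx_i ∧ dx_j = -dx_j ∧ dx_i and dx_i ∧ dx_i = 0. For each pair (i, j) with i < j, the coefficient of dx_i ∧ dx_j in alpha ∧ beta is (alpha_i * beta_j - alpha_j * beta_i). Collecting: alpha ∧ beta = (4*x*y) dx ∧ dy + (-3*y*z) dy ∧ dz + (2*x*z) dx ∧ dz.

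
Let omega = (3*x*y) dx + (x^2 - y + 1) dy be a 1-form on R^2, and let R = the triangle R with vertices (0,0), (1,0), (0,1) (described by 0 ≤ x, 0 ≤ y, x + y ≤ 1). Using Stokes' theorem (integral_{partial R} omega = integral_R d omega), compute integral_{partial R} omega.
integral_(partial R) omega = -1/6

Stokes: integral_partial_R omega = integral_R d omega with d omega = (∂Q/∂x - ∂P/∂y) dx ∧ dy.
  ∂Q/∂x = 2*x
  ∂P/∂y = 3*x
  integrand = ∂Q/∂x - ∂P/∂y = -x.
Integrating over R: integral_0^1 integral_0^{1-x} (-x) dy dx = -1/6.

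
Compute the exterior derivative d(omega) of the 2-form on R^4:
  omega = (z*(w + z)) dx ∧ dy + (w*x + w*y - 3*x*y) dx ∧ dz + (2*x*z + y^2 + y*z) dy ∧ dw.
d(omega) = (3*x + 2*z) dx ∧ dy ∧ dz + (3*z) dx ∧ dy ∧ dw + (x + y) dx ∧ dz ∧ dw + (-2*x - y) dy ∧ dz ∧ dw

For a 2-form omega = sum_{i<j} g_{ij} dx_i ∧ dx_j, the exterior derivative is
  d(omega) = sum_{i<j} d(g_{ij}) ∧ dx_i ∧ dx_j = sum_{i<j, k} (∂g_{ij}/∂x_k) dx_k ∧ dx_i ∧ dx_j.
Expand each term, using dx_k ∧ dx_i ∧ dx_j = sgn(permutation) dx_{(a)} ∧ dx_{(b)} ∧ dx_{(c)} with (a < b < c) sorted:
  d(z*(w + z)) includes (∂/∂z)(z*(w + z)) dz = (w + 2*z) dz, which multiplied by dx ∧ dy gives (w + 2*z) dx ∧ dy ∧ dz
  d(z*(w + z)) includes (∂/∂w)(z*(w + z)) dw = (z) dw, which multiplied by dx ∧ dy gives (z) dx ∧ dy ∧ dw
  d(w*x + w*y - 3*x*y) includes (∂/∂y)(w*x + w*y - 3*x*y) dy = (w - 3*x) dy, which multiplied by dx ∧ dz gives (-w + 3*x) dx ∧ dy ∧ dz
  d(w*x + w*y - 3*x*y) includes (∂/∂w)(w*x + w*y - 3*x*y) dw = (x + y) dw, which multiplied by dx ∧ dz gives (x + y) dx ∧ dz ∧ dw
  d(2*x*z + y^2 + y*z) includes (∂/∂x)(2*x*z + y^2 + y*z) dx = (2*z) dx, which multiplied by dy ∧ dw gives (2*z) dx ∧ dy ∧ dw
  d(2*x*z + y^2 + y*z) includes (∂/∂z)(2*x*z + y^2 + y*z) dz = (2*x + y) dz, which multiplied by dy ∧ dw gives (-2*x - y) dy ∧ dz ∧ dw
Collecting like 3-forms: d(omega) = (3*x + 2*z) dx ∧ dy ∧ dz + (3*z) dx ∧ dy ∧ dw + (x + y) dx ∧ dz ∧ dw + (-2*x - y) dy ∧ dz ∧ dw.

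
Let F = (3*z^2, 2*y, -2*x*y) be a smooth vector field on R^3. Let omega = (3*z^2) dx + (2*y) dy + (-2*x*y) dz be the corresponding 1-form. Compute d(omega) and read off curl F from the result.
d(omega) = (-2*x) dy ∧ dz + (2*y + 6*z) dz ∧ dx + (0) dx ∧ dy; curl F = (-2*x, 2*y + 6*z, 0)

d omega = sum_{i<j} (∂f_j/∂x_i - ∂f_i/∂x_j) dx_i ∧ dx_j. Under the identification (dy ∧ dz, dz ∧ dx, dx ∧ dy) ↔ (e_x, e_y, e_z), the coefficients are exactly the components of curl F. Compute:
  ∂R/∂y - ∂Q/∂z = (-2*x) - (0) = -2*x
  ∂P/∂z - ∂R/∂x = (6*z) - (-2*y) = 2*y + 6*z
  ∂Q/∂x - ∂P/∂y = (0) - (0) = 0.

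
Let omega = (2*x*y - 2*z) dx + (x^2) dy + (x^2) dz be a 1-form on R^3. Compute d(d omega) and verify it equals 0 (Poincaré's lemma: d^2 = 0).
d(d omega) = 0

Step 1: d omega = sum_{i<j} (∂f_j/∂x_i - ∂f_i/∂x_j) dx_i ∧ dx_j:
  coeff of dx ∧ dy: 0
  coeff of dx ∧ dz: 2*x + 2
  coeff of dy ∧ dz: 0
Step 2: Apply d again to each 2-form coefficient. The only possible 3-form in R^3 is dx ∧ dy ∧ dz, with coefficient
  ∂(coeff of dy∧dz)/∂x - ∂(coeff of dx∧dz)/∂y + ∂(coeff of dx∧dy)/∂z
  = ∂/∂x (0) - ∂/∂y (2*x + 2) + ∂/∂z (0).
Each of these terms simplifies to sums of mixed partials that cancel in pairs. The result is 0 (by equality of mixed partials for smooth functions — Schwarz / Clairaut).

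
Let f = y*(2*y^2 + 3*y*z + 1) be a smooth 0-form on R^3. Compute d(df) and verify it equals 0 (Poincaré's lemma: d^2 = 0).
d(df) = 0

Step 1: df = sum_i (∂f/∂x_i) dx_i = (0) dx + (6*y^2 + 6*y*z + 1) dy + (3*y^2) dz.
Step 2: Apply d again. Using the 1-form formula, the coefficient of dx ∧ dy in d(df) is ∂^2 f/∂x ∂y - ∂^2 f/∂y ∂x = (0) - (0) = 0 (equality of mixed partials for smooth f).
Similarly for dx ∧ dz and dy ∧ dz — all coefficients vanish. So d(df) = 0.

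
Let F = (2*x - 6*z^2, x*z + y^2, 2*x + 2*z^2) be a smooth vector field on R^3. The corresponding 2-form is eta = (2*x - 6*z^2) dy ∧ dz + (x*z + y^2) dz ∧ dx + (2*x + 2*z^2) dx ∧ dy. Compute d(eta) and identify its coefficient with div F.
d(eta) = (2*y + 4*z + 2) dx ∧ dy ∧ dz; div F = 2*y + 4*z + 2

For a 2-form in R^3 of the form above, applying d gives a 3-form with coefficient ∂P/∂x + ∂Q/∂y + ∂R/∂z:
  ∂P/∂x = 2
  ∂Q/∂y = 2*y
  ∂R/∂z = 4*z
Sum = 2*y + 4*z + 2, which is exactly div F.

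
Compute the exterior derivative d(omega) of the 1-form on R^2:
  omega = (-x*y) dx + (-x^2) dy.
d(omega) = (-x) dx ∧ dy

For a 1-form omega = sum_i f_i dx_i, the exterior derivative is
  d(omega) = sum_{i < j} (∂f_j/∂x_i - ∂f_i/∂x_j) dx_i ∧ dx_j.
  coefficient of dx ∧ dy: ∂f_2/∂x - ∂f_1/∂y = ∂(-x^2)/∂x - ∂(-x*y)/∂y = -x
Assembling: d(omega) = (-x) dx ∧ dy.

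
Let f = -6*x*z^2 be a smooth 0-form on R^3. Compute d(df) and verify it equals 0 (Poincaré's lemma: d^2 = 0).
d(df) = 0

Step 1: df = sum_i (∂f/∂x_i) dx_i = (-6*z^2) dx + (0) dy + (-12*x*z) dz.
Step 2: Apply d again. Using the 1-form formula, the coefficient of dx ∧ dy in d(df) is ∂^2 f/∂x ∂y - ∂^2 f/∂y ∂x = (0) - (0) = 0 (equality of mixed partials for smooth f).
Similarly for dx ∧ dz and dy ∧ dz — all coefficients vanish. So d(df) = 0.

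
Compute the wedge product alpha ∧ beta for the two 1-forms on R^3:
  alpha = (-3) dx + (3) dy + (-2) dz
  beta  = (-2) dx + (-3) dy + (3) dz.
alpha ∧ beta = (15) dx ∧ dy + (-13) dx ∧ dz + (3) dy ∧ dz

Distribute the wedge, using dx_i ∧ dx_j = -dx_j ∧ dx_i and dx_i ∧ dx_i = 0. For each pair (i, j) with i < j, the coefficient of dx_i ∧ dx_j in alpha ∧ beta is (alpha_i * beta_j - alpha_j * beta_i). Collecting: alpha ∧ beta = (15) dx ∧ dy + (-13) dx ∧ dz + (3) dy ∧ dz.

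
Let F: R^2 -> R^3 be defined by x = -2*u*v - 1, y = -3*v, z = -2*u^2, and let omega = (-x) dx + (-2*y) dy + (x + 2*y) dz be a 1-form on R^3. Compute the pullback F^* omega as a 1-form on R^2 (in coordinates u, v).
F^* omega = (8*u^2*v - 4*u*v^2 + 24*u*v + 4*u - 2*v) du + (-4*u^2*v - 2*u - 18*v) dv

Using F^*(f dg) = (f ∘ F) d(g ∘ F), substitute each coordinate x_i by F_i(u, v) in f_i, and replace dx_i by d F_i = (∂F_i/∂u) du + (∂F_i/∂v) dv.
  For the x component: f_1(F) = 2*u*v + 1; d F_1 = (-2*v) du + (-2*u) dv
  For the y component: f_2(F) = 6*v; d F_2 = (0) du + (-3) dv
  For the z component: f_3(F) = -2*u*v - 6*v - 1; d F_3 = (-4*u) du + (0) dv
Combining and collecting du, dv coefficients:
  coeff of du: 8*u^2*v - 4*u*v^2 + 24*u*v + 4*u - 2*v
  coeff of dv: -4*u^2*v - 2*u - 18*v
F^* omega = (8*u^2*v - 4*u*v^2 + 24*u*v + 4*u - 2*v) du + (-4*u^2*v - 2*u - 18*v) dv.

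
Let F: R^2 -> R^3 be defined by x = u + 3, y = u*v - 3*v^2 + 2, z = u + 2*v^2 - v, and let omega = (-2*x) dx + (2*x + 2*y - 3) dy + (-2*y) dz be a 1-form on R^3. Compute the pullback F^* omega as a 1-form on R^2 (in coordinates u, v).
F^* omega = (2*u*v^2 - 2*u - 6*v^3 + 6*v^2 + 7*v - 10) du + (2*u^2*v + 2*u^2 - 26*u*v^2 - 10*u*v + 7*u + 60*v^3 - 6*v^2 - 58*v + 4) dv

Using F^*(f dg) = (f ∘ F) d(g ∘ F), substitute each coordinate x_i by F_i(u, v) in f_i, and replace dx_i by d F_i = (∂F_i/∂u) du + (∂F_i/∂v) dv.
  For the x component: f_1(F) = -2*u - 6; d F_1 = (1) du + (0) dv
  For the y component: f_2(F) = 2*u*v + 2*u - 6*v^2 + 7; d F_2 = (v) du + (u - 6*v) dv
  For the z component: f_3(F) = -2*u*v + 6*v^2 - 4; d F_3 = (1) du + (4*v - 1) dv
Combining and collecting du, dv coefficients:
  coeff of du: 2*u*v^2 - 2*u - 6*v^3 + 6*v^2 + 7*v - 10
  coeff of dv: 2*u^2*v + 2*u^2 - 26*u*v^2 - 10*u*v + 7*u + 60*v^3 - 6*v^2 - 58*v + 4
F^* omega = (2*u*v^2 - 2*u - 6*v^3 + 6*v^2 + 7*v - 10) du + (2*u^2*v + 2*u^2 - 26*u*v^2 - 10*u*v + 7*u + 60*v^3 - 6*v^2 - 58*v + 4) dv.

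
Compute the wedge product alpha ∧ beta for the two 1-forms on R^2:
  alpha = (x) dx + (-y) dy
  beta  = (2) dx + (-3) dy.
alpha ∧ beta = (-3*x + 2*y) dx ∧ dy

Distribute the wedge, using dx_i ∧ dx_j = -dx_j ∧ dx_i and dx_i ∧ dx_i = 0. For each pair (i, j) with i < j, the coefficient of dx_i ∧ dx_j in alpha ∧ beta is (alpha_i * beta_j - alpha_j * beta_i). Collecting: alpha ∧ beta = (-3*x + 2*y) dx ∧ dy.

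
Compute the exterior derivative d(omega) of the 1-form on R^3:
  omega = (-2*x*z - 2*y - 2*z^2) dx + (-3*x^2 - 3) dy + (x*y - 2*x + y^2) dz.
d(omega) = (2 - 6*x) dx ∧ dy + (2*x + y + 4*z - 2) dx ∧ dz + (x + 2*y) dy ∧ dz

For a 1-form omega = sum_i f_i dx_i, the exterior derivative is
  d(omega) = sum_{i < j} (∂f_j/∂x_i - ∂f_i/∂x_j) dx_i ∧ dx_j.
  coefficient of dx ∧ dy: ∂f_2/∂x - ∂f_1/∂y = ∂(-3*x^2 - 3)/∂x - ∂(-2*x*z - 2*y - 2*z^2)/∂y = 2 - 6*x
  coefficient of dx ∧ dz: ∂f_3/∂x - ∂f_1/∂z = ∂(x*y - 2*x + y^2)/∂x - ∂(-2*x*z - 2*y - 2*z^2)/∂z = 2*x + y + 4*z - 2
  coefficient of dy ∧ dz: ∂f_3/∂y - ∂f_2/∂z = ∂(x*y - 2*x + y^2)/∂y - ∂(-3*x^2 - 3)/∂z = x + 2*y
Assembling: d(omega) = (2 - 6*x) dx ∧ dy + (2*x + y + 4*z - 2) dx ∧ dz + (x + 2*y) dy ∧ dz.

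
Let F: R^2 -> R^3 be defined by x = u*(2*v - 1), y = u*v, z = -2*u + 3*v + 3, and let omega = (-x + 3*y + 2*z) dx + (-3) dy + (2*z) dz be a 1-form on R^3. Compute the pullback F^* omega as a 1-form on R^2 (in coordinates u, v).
F^* omega = (2*u*v^2 - 7*u*v + 11*u + 12*v^2 - 9*v - 18) du + (2*u^2*v - 6*u^2 + 12*u*v - 3*u + 18*v + 18) dv

Using F^*(f dg) = (f ∘ F) d(g ∘ F), substitute each coordinate x_i by F_i(u, v) in f_i, and replace dx_i by d F_i = (∂F_i/∂u) du + (∂F_i/∂v) dv.
  For the x component: f_1(F) = u*v - 3*u + 6*v + 6; d F_1 = (2*v - 1) du + (2*u) dv
  For the y component: f_2(F) = -3; d F_2 = (v) du + (u) dv
  For the z component: f_3(F) = -4*u + 6*v + 6; d F_3 = (-2) du + (3) dv
Combining and collecting du, dv coefficients:
  coeff of du: 2*u*v^2 - 7*u*v + 11*u + 12*v^2 - 9*v - 18
  coeff of dv: 2*u^2*v - 6*u^2 + 12*u*v - 3*u + 18*v + 18
F^* omega = (2*u*v^2 - 7*u*v + 11*u + 12*v^2 - 9*v - 18) du + (2*u^2*v - 6*u^2 + 12*u*v - 3*u + 18*v + 18) dv.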